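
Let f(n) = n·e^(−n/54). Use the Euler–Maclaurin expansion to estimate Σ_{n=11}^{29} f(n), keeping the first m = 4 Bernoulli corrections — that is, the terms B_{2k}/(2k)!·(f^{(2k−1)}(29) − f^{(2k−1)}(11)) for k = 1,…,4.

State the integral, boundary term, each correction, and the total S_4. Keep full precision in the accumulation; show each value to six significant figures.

S_4 ≈ 256.423

Integral: ∫_11^29 x·e^(−x/54) dx = 243.493.
Endpoint term: (f(11) + f(29))/2 = (8.97274 + 16.9498)/2 = 12.9613.
Integral + boundary = 256.454.
Correction k=1: B_{2}/2! · (f^{(1)}(29) − f^{(1)}(11)) = 1/12 · (0.270591 − 0.649542) = -0.0315792.
After k=1: 256.423.
Correction k=2: B_{4}/4! · (f^{(3)}(29) − f^{(3)}(11)) = −1/720 · (0.000493672 − 0.000782219) = 4.00760e-07.
After k=2: 256.423.
Correction k=3: B_{6}/6! · (f^{(5)}(29) − f^{(5)}(11)) = 1/30240 · (3.06772e-07 − 4.60112e-07) = -5.07076e-12.
After k=3: 256.423.
Correction k=4: B_{8}/8! · (f^{(7)}(29) − f^{(7)}(11)) = −1/1209600 · (1.52348e-10 − 2.23585e-10) = 5.88929e-17.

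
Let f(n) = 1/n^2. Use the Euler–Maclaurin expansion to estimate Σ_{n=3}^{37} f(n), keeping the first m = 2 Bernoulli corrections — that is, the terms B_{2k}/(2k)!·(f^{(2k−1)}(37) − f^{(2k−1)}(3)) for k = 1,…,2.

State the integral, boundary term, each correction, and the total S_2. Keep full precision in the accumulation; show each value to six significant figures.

∫_3^37 1/x^2 dx evaluates to 0.306306.
Endpoint term: (f(3) + f(37))/2 = (0.111111 + 0.000730460)/2 = 0.0559208.
Integral + boundary = 0.362227.
k=1: B_{2}/(2)! × [f^{(1)}(37) − f^{(1)}(3)] = 1/12 × (-3.94843e-05 − (-0.0740741)) = 0.00616955.
Running total after k=1: 0.368397.
k=2: B_{4}/(4)! × [f^{(3)}(37) − f^{(3)}(3)] = −1/720 × (-3.46101e-07 − (-0.0987654)) = -0.000137174.

S_2 ≈ 0.368259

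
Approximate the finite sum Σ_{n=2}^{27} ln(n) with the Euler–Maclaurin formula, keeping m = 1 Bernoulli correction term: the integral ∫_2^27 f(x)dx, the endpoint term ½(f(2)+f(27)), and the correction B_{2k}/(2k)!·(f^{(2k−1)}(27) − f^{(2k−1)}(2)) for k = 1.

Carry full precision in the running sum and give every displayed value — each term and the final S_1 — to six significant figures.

Integral: ∫_2^27 ln(x) dx = 62.6013.
Endpoint term: (f(2) + f(27))/2 = (0.693147 + 3.29584)/2 = 1.99449.
Running total after boundary: 64.5958.
k=1: B_{2}/(2)! × [f^{(1)}(27) − f^{(1)}(2)] = 1/12 × (0.0370370 − 0.500000) = -0.0385802.

S_1 ≈ 64.5572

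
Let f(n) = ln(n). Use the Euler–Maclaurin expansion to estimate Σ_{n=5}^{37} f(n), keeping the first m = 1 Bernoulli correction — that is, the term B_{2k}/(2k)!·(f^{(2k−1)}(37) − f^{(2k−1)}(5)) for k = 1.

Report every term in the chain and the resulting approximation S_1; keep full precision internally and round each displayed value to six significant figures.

S_1 ≈ 96.1525

The integral term ∫_5^37 ln(x) dx = 93.5568.
Boundary: ½(f(5) + f(37)) = ½(1.60944 + 3.61092) = 2.61018.
Running total after boundary: 96.1670.
Correction k=1: B_{2}/2! · (f^{(1)}(37) − f^{(1)}(5)) = 1/12 · (0.0270270 − 0.200000) = -0.0144144.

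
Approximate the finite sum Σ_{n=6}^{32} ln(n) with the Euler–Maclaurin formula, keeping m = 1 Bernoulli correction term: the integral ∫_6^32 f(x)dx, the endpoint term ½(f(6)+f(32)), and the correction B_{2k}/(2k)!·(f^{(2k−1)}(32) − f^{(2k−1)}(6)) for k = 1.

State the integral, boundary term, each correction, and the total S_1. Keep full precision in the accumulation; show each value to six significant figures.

∫_6^32 ln(x) dx evaluates to 74.1530.
Endpoint term: (f(6) + f(32))/2 = (1.79176 + 3.46574)/2 = 2.62875.
Integral + boundary = 76.7817.
k=1: B_{2}/(2)! × [f^{(1)}(32) − f^{(1)}(6)] = 1/12 × (0.0312500 − 0.166667) = -0.0112847.

S_1 ≈ 76.7705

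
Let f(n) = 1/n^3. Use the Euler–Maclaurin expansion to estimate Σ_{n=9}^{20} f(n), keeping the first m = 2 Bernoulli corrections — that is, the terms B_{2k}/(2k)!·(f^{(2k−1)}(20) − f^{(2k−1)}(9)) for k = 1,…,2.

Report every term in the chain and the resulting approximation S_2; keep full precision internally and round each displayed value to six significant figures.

S_2 ≈ 0.00570760

∫_9^20 1/x^3 dx evaluates to 0.00492284.
Boundary: ½(f(9) + f(20)) = ½(0.00137174 + 0.000125000) = 0.000748371.
Integral + boundary = 0.00567121.
Order-1 term: 1/12 · (-1.87500e-05 − (-0.000457247)) = 3.65414e-05.
After k=1: 0.00570775.
Order-2 term: −1/720 · (-9.37500e-07 − (-0.000112901)) = -1.55504e-07.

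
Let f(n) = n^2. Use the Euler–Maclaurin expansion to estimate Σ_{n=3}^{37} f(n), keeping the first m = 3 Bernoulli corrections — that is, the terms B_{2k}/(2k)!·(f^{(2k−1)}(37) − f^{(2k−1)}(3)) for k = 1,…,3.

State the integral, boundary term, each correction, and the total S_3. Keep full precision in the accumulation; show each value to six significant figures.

S_3 ≈ 17570.0

∫_3^37 x^2 dx evaluates to 16875.3.
Endpoint term: (f(3) + f(37))/2 = (9.00000 + 1369.00)/2 = 689.000.
So far: 17564.3.
k=1: B_{2}/(2)! × [f^{(1)}(37) − f^{(1)}(3)] = 1/12 × (74.0000 − 6.00000) = 5.66667.
After k=1: 17570.0.
k=2: B_{4}/(4)! × [f^{(3)}(37) − f^{(3)}(3)] = −1/720 × (0.00000 − 0.00000) = 0.00000.
After k=2: 17570.0.
k=3: B_{6}/(6)! × [f^{(5)}(37) − f^{(5)}(3)] = 1/30240 × (0.00000 − 0.00000) = 0.00000.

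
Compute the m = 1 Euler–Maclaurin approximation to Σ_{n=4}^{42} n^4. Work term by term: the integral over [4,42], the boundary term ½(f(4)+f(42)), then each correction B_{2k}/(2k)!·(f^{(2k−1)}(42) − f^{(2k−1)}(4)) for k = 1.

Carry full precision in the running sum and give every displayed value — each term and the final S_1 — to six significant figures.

S_1 ≈ 2.77187e+07

∫_4^42 x^4 dx evaluates to 2.61380e+07.
Endpoint term: (f(4) + f(42))/2 = (256.000 + 3.11170e+06)/2 = 1.55598e+06.
Running total after boundary: 2.76940e+07.
Correction k=1: B_{2}/2! · (f^{(1)}(42) − f^{(1)}(4)) = 1/12 · (296352 − 256.000) = 24674.7.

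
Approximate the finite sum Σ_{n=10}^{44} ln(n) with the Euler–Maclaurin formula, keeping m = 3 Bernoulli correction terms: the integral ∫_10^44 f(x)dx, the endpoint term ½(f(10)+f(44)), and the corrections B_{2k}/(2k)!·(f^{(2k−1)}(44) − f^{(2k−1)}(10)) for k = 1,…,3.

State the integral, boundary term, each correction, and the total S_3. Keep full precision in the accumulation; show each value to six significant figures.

∫_10^44 ln(x) dx evaluates to 109.478.
Boundary: ½(f(10) + f(44)) = ½(2.30259 + 3.78419) = 3.04339.
Integral + boundary = 112.522.
Order-1 term: 1/12 · (0.0227273 − 0.100000) = -0.00643939.
After k=1: 112.515.
Order-2 term: −1/720 · (2.34786e-05 − 0.00200000) = 2.74517e-06.
After k=2: 112.515.
Order-3 term: 1/30240 · (1.45528e-07 − 0.000240000) = -7.93170e-09.

S_3 ≈ 112.515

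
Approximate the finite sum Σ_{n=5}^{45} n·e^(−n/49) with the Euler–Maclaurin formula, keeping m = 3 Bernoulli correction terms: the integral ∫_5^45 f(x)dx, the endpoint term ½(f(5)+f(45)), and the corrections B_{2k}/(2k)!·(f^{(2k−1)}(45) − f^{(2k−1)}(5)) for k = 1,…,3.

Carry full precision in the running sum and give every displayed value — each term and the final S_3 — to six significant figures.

S_3 ≈ 561.915

Integral: ∫_5^45 x·e^(−x/49) dx = 550.741.
Endpoint term: (f(5) + f(45))/2 = (4.51496 + 17.9627)/2 = 11.2388.
So far: 561.979.
Order-1 term: 1/12 · (0.0325853 − 0.810851) = -0.0648554.
After k=1: 561.915.
Order-2 term: −1/720 · (0.000346075 − 0.00108989) = 1.03308e-06.
After k=2: 561.915.
Order-3 term: 1/30240 · (2.82623e-07 − 7.67211e-07) = -1.60247e-11.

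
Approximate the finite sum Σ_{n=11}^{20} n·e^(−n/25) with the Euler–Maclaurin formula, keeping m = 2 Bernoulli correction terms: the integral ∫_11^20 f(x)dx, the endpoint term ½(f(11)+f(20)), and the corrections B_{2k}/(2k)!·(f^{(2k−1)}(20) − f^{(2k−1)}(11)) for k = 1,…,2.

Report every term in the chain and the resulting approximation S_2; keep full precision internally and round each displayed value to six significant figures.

S_2 ≈ 82.1506

Integral: ∫_11^20 x·e^(−x/25) dx = 74.1377.
Endpoint term: (f(11) + f(20))/2 = (7.08440 + 8.98658)/2 = 8.03549.
Running total after boundary: 82.1732.
k=1: B_{2}/(2)! × [f^{(1)}(20) − f^{(1)}(11)] = 1/12 × (0.0898658 − 0.360660) = -0.0225662.
After k=1: 82.1506.
k=2: B_{4}/(4)! × [f^{(3)}(20) − f^{(3)}(11)] = −1/720 × (0.00158164 − 0.00263797) = 1.46713e-06.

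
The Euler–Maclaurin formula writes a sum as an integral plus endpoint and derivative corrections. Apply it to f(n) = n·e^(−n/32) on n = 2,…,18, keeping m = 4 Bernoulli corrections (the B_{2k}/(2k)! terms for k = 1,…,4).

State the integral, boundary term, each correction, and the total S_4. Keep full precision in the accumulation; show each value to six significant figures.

∫_2^18 x·e^(−x/32) dx evaluates to 110.429.
Endpoint term: (f(2) + f(18))/2 = (1.87883 + 10.2561)/2 = 6.06746.
Running total after boundary: 116.496.
Correction k=1: B_{2}/2! · (f^{(1)}(18) − f^{(1)}(2)) = 1/12 · (0.249280 − 0.880700) = -0.0526183.
Running total after k=1: 116.444.
Correction k=2: B_{4}/4! · (f^{(3)}(18) − f^{(3)}(2)) = −1/720 · (0.00135629 − 0.00269485) = 1.85910e-06.
Running total after k=2: 116.444.
Correction k=3: B_{6}/6! · (f^{(5)}(18) − f^{(5)}(2)) = 1/30240 · (2.41128e-06 − 4.42348e-06) = -6.65409e-11.
Running total after k=3: 116.444.
Correction k=4: B_{8}/8! · (f^{(7)}(18) − f^{(7)}(2)) = −1/1209600 · (3.41607e-09 − 6.06960e-09) = 2.19372e-15.

S_4 ≈ 116.444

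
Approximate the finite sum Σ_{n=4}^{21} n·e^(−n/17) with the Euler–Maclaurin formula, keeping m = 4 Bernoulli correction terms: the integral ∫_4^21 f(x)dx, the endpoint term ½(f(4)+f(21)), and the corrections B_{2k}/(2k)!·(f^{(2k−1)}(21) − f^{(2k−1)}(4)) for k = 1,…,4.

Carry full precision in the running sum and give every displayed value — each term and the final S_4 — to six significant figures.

S_4 ≈ 98.9043

The integral term ∫_4^21 x·e^(−x/17) dx = 94.3268.
Boundary: ½(f(4) + f(21)) = ½(3.16135 + 6.10573) = 4.63354.
Running total after boundary: 98.9603.
Order-1 term: 1/12 · (-0.0684116 − 0.604376) = -0.0560657.
Running total after k=1: 98.9043.
Order-2 term: −1/720 · (0.00177539 − 0.00756074) = 8.03521e-06.
Running total after k=2: 98.9043.
Order-3 term: 1/30240 · (1.31055e-05 − 4.50872e-05) = -1.05760e-09.
Running total after k=3: 98.9043.
Order-4 term: −1/1209600 · (6.94388e-08 − 2.21497e-07) = 1.25710e-13.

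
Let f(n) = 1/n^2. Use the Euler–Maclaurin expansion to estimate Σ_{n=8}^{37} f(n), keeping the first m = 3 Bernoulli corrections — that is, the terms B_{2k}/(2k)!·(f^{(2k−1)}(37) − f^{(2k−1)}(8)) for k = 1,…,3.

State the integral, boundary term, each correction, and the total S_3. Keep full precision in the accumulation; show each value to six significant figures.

Integral: ∫_8^37 1/x^2 dx = 0.0979730.
Endpoint term: (f(8) + f(37))/2 = (0.0156250 + 0.000730460)/2 = 0.00817773.
So far: 0.106151.
k=1: B_{2}/(2)! × [f^{(1)}(37) − f^{(1)}(8)] = 1/12 × (-3.94843e-05 − (-0.00390625)) = 0.000322230.
Partial sum through k=1: 0.106473.
k=2: B_{4}/(4)! × [f^{(3)}(37) − f^{(3)}(8)] = −1/720 × (-3.46101e-07 − (-0.000732422)) = -1.01677e-06.
Partial sum through k=2: 0.106472.
k=3: B_{6}/(6)! × [f^{(5)}(37) − f^{(5)}(8)] = 1/30240 × (-7.58439e-09 − (-0.000343323)) = 1.13530e-08.

S_3 ≈ 0.106472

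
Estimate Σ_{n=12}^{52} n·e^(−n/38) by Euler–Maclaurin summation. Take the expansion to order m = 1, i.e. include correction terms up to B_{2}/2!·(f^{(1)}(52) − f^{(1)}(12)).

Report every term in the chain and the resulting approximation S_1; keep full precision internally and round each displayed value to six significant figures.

∫_12^52 x·e^(−x/38) dx evaluates to 515.086.
½[f(12) + f(52)] = ½[8.75056 + 13.2344] = 10.9925.
Integral + boundary = 526.078.
k=1: B_{2}/(2)! × [f^{(1)}(52) − f^{(1)}(12)] = 1/12 × (-0.0937663 − 0.498935) = -0.0493918.

S_1 ≈ 526.029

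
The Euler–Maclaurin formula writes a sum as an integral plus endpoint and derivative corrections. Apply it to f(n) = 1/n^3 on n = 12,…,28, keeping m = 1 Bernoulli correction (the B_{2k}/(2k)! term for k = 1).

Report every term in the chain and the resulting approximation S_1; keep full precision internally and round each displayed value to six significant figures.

S_1 ≈ 0.00315825

The integral term ∫_12^28 1/x^3 dx = 0.00283447.
½[f(12) + f(28)] = ½[0.000578704 + 4.55539e-05] = 0.000312129.
So far: 0.00314660.
Order-1 term: 1/12 · (-4.88078e-06 − (-0.000144676)) = 1.16496e-05.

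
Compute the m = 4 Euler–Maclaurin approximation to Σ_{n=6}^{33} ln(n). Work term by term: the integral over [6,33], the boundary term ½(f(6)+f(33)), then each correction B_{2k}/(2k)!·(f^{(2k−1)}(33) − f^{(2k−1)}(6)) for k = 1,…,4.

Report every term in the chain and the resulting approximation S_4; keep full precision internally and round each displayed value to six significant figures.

The integral term ∫_6^33 ln(x) dx = 77.6342.
Boundary: ½(f(6) + f(33)) = ½(1.79176 + 3.49651) = 2.64413.
Integral + boundary = 80.2783.
k=1: B_{2}/(2)! × [f^{(1)}(33) − f^{(1)}(6)] = 1/12 × (0.0303030 − 0.166667) = -0.0113636.
Partial sum through k=1: 80.2670.
k=2: B_{4}/(4)! × [f^{(3)}(33) − f^{(3)}(6)] = −1/720 × (5.56529e-05 − 0.00925926) = 1.27828e-05.
Partial sum through k=2: 80.2670.
k=3: B_{6}/(6)! × [f^{(5)}(33) − f^{(5)}(6)] = 1/30240 × (6.13256e-07 − 0.00308642) = -1.02044e-07.
Partial sum through k=3: 80.2670.
k=4: B_{8}/(8)! × [f^{(7)}(33) − f^{(7)}(6)] = −1/1209600 × (1.68941e-08 − 0.00257202) = 2.12632e-09.

S_4 ≈ 80.2670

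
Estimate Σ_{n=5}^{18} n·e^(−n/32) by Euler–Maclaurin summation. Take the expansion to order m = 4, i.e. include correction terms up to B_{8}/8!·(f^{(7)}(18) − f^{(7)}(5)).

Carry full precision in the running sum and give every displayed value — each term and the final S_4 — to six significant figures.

∫_5^18 x·e^(−x/32) dx evaluates to 101.076.
Boundary: ½(f(5) + f(18)) = ½(4.27673 + 10.2561) = 7.26641.
Running total after boundary: 108.343.
Correction k=1: B_{2}/2! · (f^{(1)}(18) − f^{(1)}(5)) = 1/12 · (0.249280 − 0.721698) = -0.0393681.
Running total after k=1: 108.303.
Correction k=2: B_{4}/4! · (f^{(3)}(18) − f^{(3)}(5)) = −1/720 · (0.00135629 − 0.00237538) = 1.41540e-06.
Running total after k=2: 108.303.
Correction k=3: B_{6}/6! · (f^{(5)}(18) − f^{(5)}(5)) = 1/30240 · (2.41128e-06 − 3.95115e-06) = -5.09215e-11.
Running total after k=3: 108.303.
Correction k=4: B_{8}/8! · (f^{(7)}(18) − f^{(7)}(5)) = −1/1209600 · (3.41607e-09 − 5.45175e-09) = 1.68293e-15.

S_4 ≈ 108.303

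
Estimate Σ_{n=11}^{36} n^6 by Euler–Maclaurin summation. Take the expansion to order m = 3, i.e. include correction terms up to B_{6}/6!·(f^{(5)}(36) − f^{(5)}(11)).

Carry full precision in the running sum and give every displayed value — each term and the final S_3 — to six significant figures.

S_3 ≈ 1.23115e+10

Integral: ∫_11^36 x^6 dx = 1.11921e+10.
½[f(11) + f(36)] = ½[1.77156e+06 + 2.17678e+09] = 1.08928e+09.
Integral + boundary = 1.22814e+10.
k=1: B_{2}/(2)! × [f^{(1)}(36) − f^{(1)}(11)] = 1/12 × (3.62797e+08 − 966306) = 3.01526e+07.
Running total after k=1: 1.23115e+10.
k=2: B_{4}/(4)! × [f^{(3)}(36) − f^{(3)}(11)] = −1/720 × (5.59872e+06 − 159720) = -7554.17.
Running total after k=2: 1.23115e+10.
k=3: B_{6}/(6)! × [f^{(5)}(36) − f^{(5)}(11)] = 1/30240 × (25920.0 − 7920.00) = 0.595238.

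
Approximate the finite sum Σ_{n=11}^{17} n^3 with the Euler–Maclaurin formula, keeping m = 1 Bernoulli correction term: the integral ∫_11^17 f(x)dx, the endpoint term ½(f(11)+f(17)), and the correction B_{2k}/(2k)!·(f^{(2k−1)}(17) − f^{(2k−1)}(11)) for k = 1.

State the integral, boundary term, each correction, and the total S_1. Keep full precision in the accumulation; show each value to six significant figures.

S_1 ≈ 20384.0

Integral: ∫_11^17 x^3 dx = 17220.0.
½[f(11) + f(17)] = ½[1331.00 + 4913.00] = 3122.00.
Integral + boundary = 20342.0.
Order-1 term: 1/12 · (867.000 − 363.000) = 42.0000.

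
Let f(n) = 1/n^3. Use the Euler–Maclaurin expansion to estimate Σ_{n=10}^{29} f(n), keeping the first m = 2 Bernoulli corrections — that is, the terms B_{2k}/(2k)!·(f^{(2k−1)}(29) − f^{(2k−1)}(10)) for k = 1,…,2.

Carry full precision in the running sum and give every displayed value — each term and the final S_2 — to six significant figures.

S_2 ≈ 0.00495053

The integral term ∫_10^29 1/x^3 dx = 0.00440547.
½[f(10) + f(29)] = ½[0.00100000 + 4.10021e-05] = 0.000520501.
Running total after boundary: 0.00492597.
Correction k=1: B_{2}/2! · (f^{(1)}(29) − f^{(1)}(10)) = 1/12 · (-4.24160e-06 − (-0.000300000)) = 2.46465e-05.
Running total after k=1: 0.00495062.
Correction k=2: B_{4}/4! · (f^{(3)}(29) − f^{(3)}(10)) = −1/720 · (-1.00870e-07 − (-6.00000e-05)) = -8.31932e-08.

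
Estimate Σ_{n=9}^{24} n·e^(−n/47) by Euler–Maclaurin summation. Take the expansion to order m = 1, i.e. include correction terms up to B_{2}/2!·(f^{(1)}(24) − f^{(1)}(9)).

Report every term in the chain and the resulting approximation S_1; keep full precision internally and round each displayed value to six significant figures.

∫_9^24 x·e^(−x/47) dx evaluates to 170.742.
Boundary: ½(f(9) + f(24)) = ½(7.43156 + 14.4027) = 10.9171.
Running total after boundary: 181.659.
k=1: B_{2}/(2)! × [f^{(1)}(24) − f^{(1)}(9)] = 1/12 × (0.293672 − 0.667610) = -0.0311615.

S_1 ≈ 181.628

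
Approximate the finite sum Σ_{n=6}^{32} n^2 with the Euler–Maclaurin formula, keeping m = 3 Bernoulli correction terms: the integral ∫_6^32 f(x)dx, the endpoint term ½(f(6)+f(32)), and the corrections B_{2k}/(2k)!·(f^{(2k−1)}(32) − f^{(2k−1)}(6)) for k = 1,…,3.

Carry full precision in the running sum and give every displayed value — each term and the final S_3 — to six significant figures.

S_3 ≈ 11385.0

Integral: ∫_6^32 x^2 dx = 10850.7.
½[f(6) + f(32)] = ½[36.0000 + 1024.00] = 530.000.
Running total after boundary: 11380.7.
Order-1 term: 1/12 · (64.0000 − 12.0000) = 4.33333.
Running total after k=1: 11385.0.
Order-2 term: −1/720 · (0.00000 − 0.00000) = 0.00000.
Running total after k=2: 11385.0.
Order-3 term: 1/30240 · (0.00000 − 0.00000) = 0.00000.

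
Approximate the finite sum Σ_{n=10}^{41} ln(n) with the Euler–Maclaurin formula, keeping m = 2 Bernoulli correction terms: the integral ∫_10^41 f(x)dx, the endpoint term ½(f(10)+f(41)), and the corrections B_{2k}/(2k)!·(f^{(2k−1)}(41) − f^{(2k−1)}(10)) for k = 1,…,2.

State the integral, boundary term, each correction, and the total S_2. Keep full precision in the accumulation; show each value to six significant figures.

Integral: ∫_10^41 ln(x) dx = 98.2306.
Boundary: ½(f(10) + f(41)) = ½(2.30259 + 3.71357) = 3.00808.
So far: 101.239.
Correction k=1: B_{2}/2! · (f^{(1)}(41) − f^{(1)}(10)) = 1/12 · (0.0243902 − 0.100000) = -0.00630081.
After k=1: 101.232.
Correction k=2: B_{4}/4! · (f^{(3)}(41) − f^{(3)}(10)) = −1/720 · (2.90187e-05 − 0.00200000) = 2.73747e-06.

S_2 ≈ 101.232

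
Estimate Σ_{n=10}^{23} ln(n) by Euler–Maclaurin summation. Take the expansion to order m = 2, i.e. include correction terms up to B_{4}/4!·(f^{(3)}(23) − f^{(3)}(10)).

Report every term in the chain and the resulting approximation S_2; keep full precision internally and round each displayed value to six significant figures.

S_2 ≈ 38.8048

The integral term ∫_10^23 ln(x) dx = 36.0905.
Boundary: ½(f(10) + f(23)) = ½(2.30259 + 3.13549) = 2.71904.
Integral + boundary = 38.8096.
k=1: B_{2}/(2)! × [f^{(1)}(23) − f^{(1)}(10)] = 1/12 × (0.0434783 − 0.100000) = -0.00471014.
Partial sum through k=1: 38.8048.
k=2: B_{4}/(4)! × [f^{(3)}(23) − f^{(3)}(10)] = −1/720 × (0.000164379 − 0.00200000) = 2.54947e-06.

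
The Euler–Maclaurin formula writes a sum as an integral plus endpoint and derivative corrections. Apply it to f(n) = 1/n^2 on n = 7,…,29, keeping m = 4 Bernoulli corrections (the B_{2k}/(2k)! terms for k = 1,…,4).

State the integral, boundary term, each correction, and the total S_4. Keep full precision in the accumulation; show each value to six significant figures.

S_4 ≈ 0.119650

∫_7^29 1/x^2 dx evaluates to 0.108374.
Endpoint term: (f(7) + f(29))/2 = (0.0204082 + 0.00118906)/2 = 0.0107986.
Running total after boundary: 0.119173.
Order-1 term: 1/12 · (-8.20042e-05 − (-0.00583090)) = 0.000479075.
Partial sum through k=1: 0.119652.
Order-2 term: −1/720 · (-1.17010e-06 − (-0.00142798)) = -1.98168e-06.
Partial sum through k=2: 0.119650.
Order-3 term: 1/30240 · (-4.17394e-08 − (-0.000874271)) = 2.89097e-08.
Partial sum through k=3: 0.119650.
Order-4 term: −1/1209600 · (-2.77932e-09 − (-0.000999167)) = -8.26029e-10.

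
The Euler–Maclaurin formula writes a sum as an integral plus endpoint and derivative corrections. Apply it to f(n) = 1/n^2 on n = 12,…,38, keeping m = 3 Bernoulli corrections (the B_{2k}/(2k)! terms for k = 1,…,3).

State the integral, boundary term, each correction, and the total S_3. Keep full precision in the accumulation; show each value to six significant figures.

S_3 ≈ 0.0609293

The integral term ∫_12^38 1/x^2 dx = 0.0570175.
Boundary: ½(f(12) + f(38)) = ½(0.00694444 + 0.000692521) = 0.00381848.
So far: 0.0608360.
Order-1 term: 1/12 · (-3.64485e-05 − (-0.00115741)) = 9.34132e-05.
Partial sum through k=1: 0.0609294.
Order-2 term: −1/720 · (-3.02896e-07 − (-9.64506e-05)) = -1.33539e-07.
Partial sum through k=2: 0.0609293.
Order-3 term: 1/30240 · (-6.29285e-09 − (-2.00939e-05)) = 6.64272e-10.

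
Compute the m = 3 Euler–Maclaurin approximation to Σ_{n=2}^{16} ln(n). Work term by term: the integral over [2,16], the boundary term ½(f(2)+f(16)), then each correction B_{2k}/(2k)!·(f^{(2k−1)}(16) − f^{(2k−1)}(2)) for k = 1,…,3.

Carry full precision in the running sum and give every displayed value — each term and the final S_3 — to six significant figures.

S_3 ≈ 30.6719

The integral term ∫_2^16 ln(x) dx = 28.9751.
Endpoint term: (f(2) + f(16))/2 = (0.693147 + 2.77259)/2 = 1.73287.
Integral + boundary = 30.7080.
k=1: B_{2}/(2)! × [f^{(1)}(16) − f^{(1)}(2)] = 1/12 × (0.0625000 − 0.500000) = -0.0364583.
Partial sum through k=1: 30.6715.
k=2: B_{4}/(4)! × [f^{(3)}(16) − f^{(3)}(2)] = −1/720 × (0.000488281 − 0.250000) = 0.000346544.
Partial sum through k=2: 30.6719.
k=3: B_{6}/(6)! × [f^{(5)}(16) − f^{(5)}(2)] = 1/30240 × (2.28882e-05 − 0.750000) = -2.48008e-05.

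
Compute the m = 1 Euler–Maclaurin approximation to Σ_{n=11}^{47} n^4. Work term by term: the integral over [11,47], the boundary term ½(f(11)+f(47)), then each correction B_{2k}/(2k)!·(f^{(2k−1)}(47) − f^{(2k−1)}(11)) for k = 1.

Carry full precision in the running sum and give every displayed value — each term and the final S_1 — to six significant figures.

S_1 ≈ 4.83181e+07

Integral: ∫_11^47 x^4 dx = 4.58368e+07.
Endpoint term: (f(11) + f(47))/2 = (14641.0 + 4.87968e+06)/2 = 2.44716e+06.
So far: 4.82840e+07.
Order-1 term: 1/12 · (415292 − 5324.00) = 34164.0.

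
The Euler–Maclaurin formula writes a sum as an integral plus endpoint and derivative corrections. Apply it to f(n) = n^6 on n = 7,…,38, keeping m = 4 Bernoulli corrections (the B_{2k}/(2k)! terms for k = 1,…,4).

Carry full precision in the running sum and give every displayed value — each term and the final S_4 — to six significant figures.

Integral: ∫_7^38 x^6 dx = 1.63450e+10.
Endpoint term: (f(7) + f(38))/2 = (117649 + 3.01094e+09)/2 = 1.50553e+09.
Running total after boundary: 1.78505e+10.
k=1: B_{2}/(2)! × [f^{(1)}(38) − f^{(1)}(7)] = 1/12 × (4.75411e+08 − 100842) = 3.96092e+07.
Running total after k=1: 1.78901e+10.
k=2: B_{4}/(4)! × [f^{(3)}(38) − f^{(3)}(7)] = −1/720 × (6.58464e+06 − 41160.0) = -9088.17.
Running total after k=2: 1.78901e+10.
k=3: B_{6}/(6)! × [f^{(5)}(38) − f^{(5)}(7)] = 1/30240 × (27360.0 − 5040.00) = 0.738095.
Running total after k=3: 1.78901e+10.
k=4: B_{8}/(8)! × [f^{(7)}(38) − f^{(7)}(7)] = −1/1209600 × (0.00000 − 0.00000) = 0.00000.

S_4 ≈ 1.78901e+10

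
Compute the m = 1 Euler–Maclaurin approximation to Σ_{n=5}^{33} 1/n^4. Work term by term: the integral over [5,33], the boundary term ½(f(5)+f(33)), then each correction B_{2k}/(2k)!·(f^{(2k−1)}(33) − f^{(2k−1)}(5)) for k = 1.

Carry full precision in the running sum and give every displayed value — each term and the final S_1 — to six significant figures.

∫_5^33 1/x^4 dx evaluates to 0.00265739.
Boundary: ½(f(5) + f(33)) = ½(0.00160000 + 8.43226e-07) = 0.000800422.
So far: 0.00345781.
Correction k=1: B_{2}/2! · (f^{(1)}(33) − f^{(1)}(5)) = 1/12 · (-1.02209e-07 − (-0.00128000)) = 0.000106658.

S_1 ≈ 0.00356447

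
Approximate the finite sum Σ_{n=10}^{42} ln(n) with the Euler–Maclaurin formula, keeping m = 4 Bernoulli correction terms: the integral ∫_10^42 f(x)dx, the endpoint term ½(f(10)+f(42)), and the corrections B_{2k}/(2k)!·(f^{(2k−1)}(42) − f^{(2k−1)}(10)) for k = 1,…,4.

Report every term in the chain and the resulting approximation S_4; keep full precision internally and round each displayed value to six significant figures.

The integral term ∫_10^42 ln(x) dx = 101.956.
½[f(10) + f(42)] = ½[2.30259 + 3.73767] = 3.02013.
Integral + boundary = 104.976.
Order-1 term: 1/12 · (0.0238095 − 0.100000) = -0.00634921.
Running total after k=1: 104.970.
Order-2 term: −1/720 · (2.69949e-05 − 0.00200000) = 2.74028e-06.
Running total after k=2: 104.970.
Order-3 term: 1/30240 · (1.83639e-07 − 0.000240000) = -7.93044e-09.
Running total after k=3: 104.970.
Order-4 term: −1/1209600 · (3.12311e-09 − 7.20000e-05) = 5.95212e-11.

S_4 ≈ 104.970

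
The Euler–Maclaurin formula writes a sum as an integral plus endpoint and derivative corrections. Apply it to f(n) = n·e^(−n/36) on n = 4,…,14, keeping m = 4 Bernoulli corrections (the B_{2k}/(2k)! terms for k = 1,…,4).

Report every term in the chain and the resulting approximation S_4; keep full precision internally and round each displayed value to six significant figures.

S_4 ≈ 75.0140

Integral: ∫_4^14 x·e^(−x/36) dx = 68.5114.
½[f(4) + f(14)] = ½[3.57936 + 9.48933] = 6.53435.
Running total after boundary: 75.0457.
Order-1 term: 1/12 · (0.414217 − 0.795413) = -0.0317663.
Running total after k=1: 75.0140.
Order-2 term: −1/720 · (0.00136561 − 0.00199467) = 8.73687e-07.
Running total after k=2: 75.0140.
Order-3 term: 1/30240 · (1.86082e-06 − 2.60463e-06) = -2.45969e-11.
Running total after k=3: 75.0140.
Order-4 term: −1/1209600 · (2.05858e-09 − 2.83191e-09) = 6.39328e-16.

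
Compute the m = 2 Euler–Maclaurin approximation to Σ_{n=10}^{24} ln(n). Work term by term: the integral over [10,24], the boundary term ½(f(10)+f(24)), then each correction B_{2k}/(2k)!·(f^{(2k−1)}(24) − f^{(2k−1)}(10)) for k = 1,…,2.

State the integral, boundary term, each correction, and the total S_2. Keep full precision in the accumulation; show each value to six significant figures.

The integral term ∫_10^24 ln(x) dx = 39.2474.
Boundary: ½(f(10) + f(24)) = ½(2.30259 + 3.17805) = 2.74032.
Running total after boundary: 41.9878.
Order-1 term: 1/12 · (0.0416667 − 0.100000) = -0.00486111.
After k=1: 41.9829.
Order-2 term: −1/720 · (0.000144676 − 0.00200000) = 2.57684e-06.

S_2 ≈ 41.9829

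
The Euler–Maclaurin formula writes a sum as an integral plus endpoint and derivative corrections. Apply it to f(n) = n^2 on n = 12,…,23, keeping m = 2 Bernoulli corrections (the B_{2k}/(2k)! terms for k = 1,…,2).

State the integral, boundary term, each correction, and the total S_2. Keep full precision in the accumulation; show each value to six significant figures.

S_2 ≈ 3818.00

The integral term ∫_12^23 x^2 dx = 3479.67.
½[f(12) + f(23)] = ½[144.000 + 529.000] = 336.500.
Running total after boundary: 3816.17.
Correction k=1: B_{2}/2! · (f^{(1)}(23) − f^{(1)}(12)) = 1/12 · (46.0000 − 24.0000) = 1.83333.
Running total after k=1: 3818.00.
Correction k=2: B_{4}/4! · (f^{(3)}(23) − f^{(3)}(12)) = −1/720 · (0.00000 − 0.00000) = 0.00000.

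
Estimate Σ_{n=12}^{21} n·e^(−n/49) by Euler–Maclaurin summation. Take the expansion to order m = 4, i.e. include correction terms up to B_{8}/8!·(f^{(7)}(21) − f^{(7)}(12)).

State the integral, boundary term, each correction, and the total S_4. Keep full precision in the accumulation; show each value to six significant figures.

Integral: ∫_12^21 x·e^(−x/49) dx = 105.307.
½[f(12) + f(21)] = ½[9.39341 + 13.6802] = 11.5368.
Integral + boundary = 116.843.
Order-1 term: 1/12 · (0.372251 − 0.591082) = -0.0182359.
After k=1: 116.825.
Order-2 term: −1/720 · (0.000697680 − 0.000898230) = 2.78542e-07.
After k=2: 116.825.
Order-3 term: 1/30240 · (5.16585e-07 − 6.45681e-07) = -4.26905e-12.
After k=3: 116.825.
Order-4 term: −1/1209600 · (3.09284e-10 − 3.82030e-10) = 6.01408e-17.

S_4 ≈ 116.825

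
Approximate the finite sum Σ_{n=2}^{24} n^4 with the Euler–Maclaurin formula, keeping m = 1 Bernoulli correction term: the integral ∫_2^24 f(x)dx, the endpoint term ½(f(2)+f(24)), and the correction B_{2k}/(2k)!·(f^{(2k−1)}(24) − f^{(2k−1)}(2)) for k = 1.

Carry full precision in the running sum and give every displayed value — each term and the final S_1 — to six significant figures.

S_1 ≈ 1.76302e+06

The integral term ∫_2^24 x^4 dx = 1.59252e+06.
Endpoint term: (f(2) + f(24))/2 = (16.0000 + 331776)/2 = 165896.
Integral + boundary = 1.75841e+06.
Order-1 term: 1/12 · (55296.0 − 32.0000) = 4605.33.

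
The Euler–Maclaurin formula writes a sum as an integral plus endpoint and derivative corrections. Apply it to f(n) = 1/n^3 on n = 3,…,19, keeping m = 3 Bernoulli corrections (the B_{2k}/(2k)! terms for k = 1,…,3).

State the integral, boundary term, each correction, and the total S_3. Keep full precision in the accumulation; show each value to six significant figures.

S_3 ≈ 0.0757448

Integral: ∫_3^19 1/x^3 dx = 0.0541705.
Endpoint term: (f(3) + f(19))/2 = (0.0370370 + 0.000145794)/2 = 0.0185914.
Running total after boundary: 0.0727619.
Order-1 term: 1/12 · (-2.30201e-05 − (-0.0370370)) = 0.00308450.
Running total after k=1: 0.0758464.
Order-2 term: −1/720 · (-1.27535e-06 − (-0.0823045)) = -0.000114310.
Running total after k=2: 0.0757321.
Order-3 term: 1/30240 · (-1.48379e-07 − (-0.384088)) = 1.27013e-05.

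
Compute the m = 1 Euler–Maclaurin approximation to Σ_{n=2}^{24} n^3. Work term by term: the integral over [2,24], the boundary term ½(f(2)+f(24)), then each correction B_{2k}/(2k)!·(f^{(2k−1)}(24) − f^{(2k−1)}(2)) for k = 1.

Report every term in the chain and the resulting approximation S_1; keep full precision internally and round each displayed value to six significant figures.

Integral: ∫_2^24 x^3 dx = 82940.0.
Endpoint term: (f(2) + f(24))/2 = (8.00000 + 13824.0)/2 = 6916.00.
Running total after boundary: 89856.0.
Order-1 term: 1/12 · (1728.00 − 12.0000) = 143.000.

S_1 ≈ 89999.0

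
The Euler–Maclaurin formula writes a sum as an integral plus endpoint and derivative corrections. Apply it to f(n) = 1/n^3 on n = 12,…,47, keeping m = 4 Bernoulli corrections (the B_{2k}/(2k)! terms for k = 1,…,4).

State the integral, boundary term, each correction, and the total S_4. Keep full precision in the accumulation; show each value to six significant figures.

S_4 ≈ 0.00355202

∫_12^47 1/x^3 dx evaluates to 0.00324588.
Boundary: ½(f(12) + f(47)) = ½(0.000578704 + 9.63178e-06) = 0.000294168.
So far: 0.00354004.
Order-1 term: 1/12 · (-6.14794e-07 − (-0.000144676)) = 1.20051e-05.
Running total after k=1: 0.00355205.
Order-2 term: −1/720 · (-5.56627e-09 − (-2.00939e-05)) = -2.79004e-08.
Running total after k=2: 0.00355202.
Order-3 term: 1/30240 · (-1.05832e-10 − (-5.86071e-06)) = 1.93803e-10.
Running total after k=3: 0.00355202.
Order-4 term: −1/1209600 · (-3.44949e-12 − (-2.93036e-06)) = -2.42258e-12.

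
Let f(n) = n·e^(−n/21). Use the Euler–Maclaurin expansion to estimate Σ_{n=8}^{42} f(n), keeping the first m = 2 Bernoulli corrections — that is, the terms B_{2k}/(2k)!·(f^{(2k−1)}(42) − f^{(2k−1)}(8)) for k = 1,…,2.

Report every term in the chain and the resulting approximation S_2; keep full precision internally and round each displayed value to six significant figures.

S_2 ≈ 242.555

Integral: ∫_8^42 x·e^(−x/21) dx = 237.027.
Endpoint term: (f(8) + f(42))/2 = (5.46568 + 5.68408)/2 = 5.57488.
Running total after boundary: 242.601.
k=1: B_{2}/(2)! × [f^{(1)}(42) − f^{(1)}(8)] = 1/12 × (-0.135335 − 0.422940) = -0.0465229.
Partial sum through k=1: 242.555.
k=2: B_{4}/(4)! × [f^{(3)}(42) − f^{(3)}(8)] = −1/720 × (0.000306883 − 0.00405751) = 5.20920e-06.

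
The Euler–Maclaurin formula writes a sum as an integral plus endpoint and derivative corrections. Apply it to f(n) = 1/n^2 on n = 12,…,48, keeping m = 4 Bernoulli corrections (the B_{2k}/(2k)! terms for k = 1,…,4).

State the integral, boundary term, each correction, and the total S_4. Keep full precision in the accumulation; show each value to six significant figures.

∫_12^48 1/x^2 dx evaluates to 0.0625000.
½[f(12) + f(48)] = ½[0.00694444 + 0.000434028] = 0.00368924.
Running total after boundary: 0.0661892.
Order-1 term: 1/12 · (-1.80845e-05 − (-0.00115741)) = 9.49436e-05.
After k=1: 0.0662842.
Order-2 term: −1/720 · (-9.41901e-08 − (-9.64506e-05)) = -1.33828e-07.
After k=2: 0.0662840.
Order-3 term: 1/30240 · (-1.22643e-09 − (-2.00939e-05)) = 6.64440e-10.
After k=3: 0.0662840.
Order-4 term: −1/1209600 · (-2.98091e-11 − (-7.81429e-06)) = -6.46020e-12.

S_4 ≈ 0.0662840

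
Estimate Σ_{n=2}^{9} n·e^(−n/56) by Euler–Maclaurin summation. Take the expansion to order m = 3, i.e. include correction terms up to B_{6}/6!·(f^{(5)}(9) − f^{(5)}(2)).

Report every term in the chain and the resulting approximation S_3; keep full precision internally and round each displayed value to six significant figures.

The integral term ∫_2^9 x·e^(−x/56) dx = 34.4584.
½[f(2) + f(9)] = ½[1.92983 + 7.66382] = 4.79682.
Running total after boundary: 39.2552.
k=1: B_{2}/(2)! × [f^{(1)}(9) − f^{(1)}(2)] = 1/12 × (0.714681 − 0.930455) = -0.0179811.
Running total after k=1: 39.2372.
k=2: B_{4}/(4)! × [f^{(3)}(9) − f^{(3)}(2)] = −1/720 × (0.000770967 − 0.000912081) = 1.95992e-07.
Running total after k=2: 39.2372.
k=3: B_{6}/(6)! × [f^{(5)}(9) − f^{(5)}(2)] = 1/30240 × (4.19017e-07 − 4.87073e-07) = -2.25053e-12.

S_3 ≈ 39.2372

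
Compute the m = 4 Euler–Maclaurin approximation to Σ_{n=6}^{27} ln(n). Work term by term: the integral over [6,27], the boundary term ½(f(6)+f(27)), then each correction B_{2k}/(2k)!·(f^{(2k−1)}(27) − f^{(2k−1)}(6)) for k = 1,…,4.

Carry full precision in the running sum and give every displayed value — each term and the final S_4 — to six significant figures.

The integral term ∫_6^27 ln(x) dx = 57.2370.
Endpoint term: (f(6) + f(27))/2 = (1.79176 + 3.29584)/2 = 2.54380.
Integral + boundary = 59.7808.
Correction k=1: B_{2}/2! · (f^{(1)}(27) − f^{(1)}(6)) = 1/12 · (0.0370370 − 0.166667) = -0.0108025.
Running total after k=1: 59.7700.
Correction k=2: B_{4}/4! · (f^{(3)}(27) − f^{(3)}(6)) = −1/720 · (0.000101611 − 0.00925926) = 1.27190e-05.
Running total after k=2: 59.7700.
Correction k=3: B_{6}/6! · (f^{(5)}(27) − f^{(5)}(6)) = 1/30240 · (1.67260e-06 − 0.00308642) = -1.02009e-07.
Running total after k=3: 59.7700.
Correction k=4: B_{8}/8! · (f^{(7)}(27) − f^{(7)}(6)) = −1/1209600 · (6.88313e-08 − 0.00257202) = 2.12628e-09.

S_4 ≈ 59.7700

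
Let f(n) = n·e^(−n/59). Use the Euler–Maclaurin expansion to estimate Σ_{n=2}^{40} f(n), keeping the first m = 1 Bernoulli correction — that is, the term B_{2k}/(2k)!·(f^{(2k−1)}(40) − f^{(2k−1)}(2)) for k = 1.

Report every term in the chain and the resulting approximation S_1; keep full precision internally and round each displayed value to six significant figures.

S_1 ≈ 524.925

∫_2^40 x·e^(−x/59) dx evaluates to 513.870.
Endpoint term: (f(2) + f(40))/2 = (1.93334 + 20.3059)/2 = 11.1196.
So far: 524.990.
k=1: B_{2}/(2)! × [f^{(1)}(40) − f^{(1)}(2)] = 1/12 × (0.163480 − 0.933901) = -0.0642018.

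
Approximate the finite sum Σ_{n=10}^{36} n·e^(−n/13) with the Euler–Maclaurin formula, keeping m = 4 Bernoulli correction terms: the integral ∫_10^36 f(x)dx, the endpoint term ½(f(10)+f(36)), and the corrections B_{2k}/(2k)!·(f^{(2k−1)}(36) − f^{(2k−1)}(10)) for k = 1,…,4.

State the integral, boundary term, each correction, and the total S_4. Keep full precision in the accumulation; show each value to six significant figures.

S_4 ≈ 102.029

Integral: ∫_10^36 x·e^(−x/13) dx = 98.6010.
Boundary: ½(f(10) + f(36)) = ½(4.63369 + 2.25757) = 3.44563.
Integral + boundary = 102.047.
Order-1 term: 1/12 · (-0.110949 − 0.106931) = -0.0181567.
After k=1: 102.029.
Order-2 term: −1/720 · (8.56307e-05 − 0.00611639) = 8.37606e-06.
After k=2: 102.029.
Order-3 term: 1/30240 · (4.89801e-06 − 6.86394e-05) = -2.10785e-09.
After k=3: 102.029.
Order-4 term: −1/1209600 · (5.49664e-08 − 5.98148e-07) = 4.49059e-13.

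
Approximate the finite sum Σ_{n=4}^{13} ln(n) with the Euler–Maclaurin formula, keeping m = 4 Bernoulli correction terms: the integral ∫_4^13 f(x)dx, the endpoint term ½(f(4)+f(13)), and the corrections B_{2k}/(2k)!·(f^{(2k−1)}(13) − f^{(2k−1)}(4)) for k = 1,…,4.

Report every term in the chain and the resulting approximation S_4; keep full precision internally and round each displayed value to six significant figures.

S_4 ≈ 20.7604

∫_4^13 ln(x) dx evaluates to 18.7992.
Boundary: ½(f(4) + f(13)) = ½(1.38629 + 2.56495) = 1.97562.
Integral + boundary = 20.7748.
k=1: B_{2}/(2)! × [f^{(1)}(13) − f^{(1)}(4)] = 1/12 × (0.0769231 − 0.250000) = -0.0144231.
After k=1: 20.7604.
k=2: B_{4}/(4)! × [f^{(3)}(13) − f^{(3)}(4)] = −1/720 × (0.000910332 − 0.0312500) = 4.21384e-05.
After k=2: 20.7604.
k=3: B_{6}/(6)! × [f^{(5)}(13) − f^{(5)}(4)] = 1/30240 × (6.46390e-05 − 0.0234375) = -7.72912e-07.
After k=3: 20.7604.
k=4: B_{8}/(8)! × [f^{(7)}(13) − f^{(7)}(4)] = −1/1209600 × (1.14744e-05 − 0.0439453) = 3.63210e-08.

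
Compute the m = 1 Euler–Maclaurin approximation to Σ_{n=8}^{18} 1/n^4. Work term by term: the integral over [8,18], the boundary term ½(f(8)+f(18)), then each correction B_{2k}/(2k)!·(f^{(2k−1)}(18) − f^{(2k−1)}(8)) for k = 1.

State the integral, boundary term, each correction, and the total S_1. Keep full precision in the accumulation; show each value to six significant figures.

The integral term ∫_8^18 1/x^4 dx = 0.000593886.
Endpoint term: (f(8) + f(18))/2 = (0.000244141 + 9.52599e-06)/2 = 0.000126833.
So far: 0.000720719.
Order-1 term: 1/12 · (-2.11689e-06 − (-0.000122070)) = 9.99612e-06.

S_1 ≈ 0.000730715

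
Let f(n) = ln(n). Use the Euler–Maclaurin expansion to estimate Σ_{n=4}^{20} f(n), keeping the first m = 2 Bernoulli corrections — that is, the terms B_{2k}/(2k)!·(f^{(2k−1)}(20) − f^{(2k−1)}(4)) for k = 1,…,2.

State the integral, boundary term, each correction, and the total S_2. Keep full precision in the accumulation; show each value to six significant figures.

The integral term ∫_4^20 ln(x) dx = 38.3695.
Endpoint term: (f(4) + f(20))/2 = (1.38629 + 2.99573)/2 = 2.19101.
Running total after boundary: 40.5605.
k=1: B_{2}/(2)! × [f^{(1)}(20) − f^{(1)}(4)] = 1/12 × (0.0500000 − 0.250000) = -0.0166667.
Running total after k=1: 40.5438.
k=2: B_{4}/(4)! × [f^{(3)}(20) − f^{(3)}(4)] = −1/720 × (0.000250000 − 0.0312500) = 4.30556e-05.

S_2 ≈ 40.5439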